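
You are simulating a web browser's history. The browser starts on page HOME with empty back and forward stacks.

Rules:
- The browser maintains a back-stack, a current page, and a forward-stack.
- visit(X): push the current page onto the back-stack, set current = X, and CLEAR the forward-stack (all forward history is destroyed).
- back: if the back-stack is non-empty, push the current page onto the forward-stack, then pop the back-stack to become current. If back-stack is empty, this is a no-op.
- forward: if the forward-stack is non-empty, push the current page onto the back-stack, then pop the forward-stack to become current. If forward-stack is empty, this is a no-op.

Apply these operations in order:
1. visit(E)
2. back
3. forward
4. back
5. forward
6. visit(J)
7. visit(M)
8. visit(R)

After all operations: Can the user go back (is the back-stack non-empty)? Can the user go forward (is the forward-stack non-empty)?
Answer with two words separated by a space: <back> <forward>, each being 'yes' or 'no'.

After 1 (visit(E)): cur=E back=1 fwd=0
After 2 (back): cur=HOME back=0 fwd=1
After 3 (forward): cur=E back=1 fwd=0
After 4 (back): cur=HOME back=0 fwd=1
After 5 (forward): cur=E back=1 fwd=0
After 6 (visit(J)): cur=J back=2 fwd=0
After 7 (visit(M)): cur=M back=3 fwd=0
After 8 (visit(R)): cur=R back=4 fwd=0

Answer: yes no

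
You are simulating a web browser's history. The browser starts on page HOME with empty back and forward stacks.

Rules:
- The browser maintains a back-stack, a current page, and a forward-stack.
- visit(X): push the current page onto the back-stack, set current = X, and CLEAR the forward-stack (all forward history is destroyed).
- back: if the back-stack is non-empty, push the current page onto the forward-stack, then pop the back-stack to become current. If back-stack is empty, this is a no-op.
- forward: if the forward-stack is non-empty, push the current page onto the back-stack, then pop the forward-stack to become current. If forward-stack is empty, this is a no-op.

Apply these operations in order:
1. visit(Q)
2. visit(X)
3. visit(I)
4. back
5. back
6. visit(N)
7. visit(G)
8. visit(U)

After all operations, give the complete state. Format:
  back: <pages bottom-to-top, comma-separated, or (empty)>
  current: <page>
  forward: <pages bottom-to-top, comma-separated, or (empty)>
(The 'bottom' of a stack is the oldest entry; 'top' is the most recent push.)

After 1 (visit(Q)): cur=Q back=1 fwd=0
After 2 (visit(X)): cur=X back=2 fwd=0
After 3 (visit(I)): cur=I back=3 fwd=0
After 4 (back): cur=X back=2 fwd=1
After 5 (back): cur=Q back=1 fwd=2
After 6 (visit(N)): cur=N back=2 fwd=0
After 7 (visit(G)): cur=G back=3 fwd=0
After 8 (visit(U)): cur=U back=4 fwd=0

Answer: back: HOME,Q,N,G
current: U
forward: (empty)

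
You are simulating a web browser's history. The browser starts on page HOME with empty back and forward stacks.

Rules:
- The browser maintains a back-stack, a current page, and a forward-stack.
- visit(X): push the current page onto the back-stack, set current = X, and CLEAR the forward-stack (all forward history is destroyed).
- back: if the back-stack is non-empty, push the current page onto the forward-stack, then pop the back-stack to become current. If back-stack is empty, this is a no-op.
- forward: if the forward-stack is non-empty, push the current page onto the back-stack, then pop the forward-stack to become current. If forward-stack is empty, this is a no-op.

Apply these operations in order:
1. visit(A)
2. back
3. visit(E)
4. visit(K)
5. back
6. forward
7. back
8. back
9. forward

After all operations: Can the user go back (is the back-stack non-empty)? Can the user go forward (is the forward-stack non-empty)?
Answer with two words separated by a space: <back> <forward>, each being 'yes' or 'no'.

Answer: yes yes

Derivation:
After 1 (visit(A)): cur=A back=1 fwd=0
After 2 (back): cur=HOME back=0 fwd=1
After 3 (visit(E)): cur=E back=1 fwd=0
After 4 (visit(K)): cur=K back=2 fwd=0
After 5 (back): cur=E back=1 fwd=1
After 6 (forward): cur=K back=2 fwd=0
After 7 (back): cur=E back=1 fwd=1
After 8 (back): cur=HOME back=0 fwd=2
After 9 (forward): cur=E back=1 fwd=1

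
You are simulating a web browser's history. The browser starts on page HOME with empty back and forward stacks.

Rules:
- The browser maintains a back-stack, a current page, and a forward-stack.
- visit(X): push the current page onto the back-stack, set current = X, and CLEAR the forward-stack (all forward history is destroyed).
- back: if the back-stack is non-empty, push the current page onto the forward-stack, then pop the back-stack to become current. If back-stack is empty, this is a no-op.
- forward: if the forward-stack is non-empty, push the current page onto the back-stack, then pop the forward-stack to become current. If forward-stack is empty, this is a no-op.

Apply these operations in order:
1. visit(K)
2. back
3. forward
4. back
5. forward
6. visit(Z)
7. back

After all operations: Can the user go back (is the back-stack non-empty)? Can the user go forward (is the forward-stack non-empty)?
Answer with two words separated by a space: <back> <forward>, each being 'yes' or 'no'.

After 1 (visit(K)): cur=K back=1 fwd=0
After 2 (back): cur=HOME back=0 fwd=1
After 3 (forward): cur=K back=1 fwd=0
After 4 (back): cur=HOME back=0 fwd=1
After 5 (forward): cur=K back=1 fwd=0
After 6 (visit(Z)): cur=Z back=2 fwd=0
After 7 (back): cur=K back=1 fwd=1

Answer: yes yes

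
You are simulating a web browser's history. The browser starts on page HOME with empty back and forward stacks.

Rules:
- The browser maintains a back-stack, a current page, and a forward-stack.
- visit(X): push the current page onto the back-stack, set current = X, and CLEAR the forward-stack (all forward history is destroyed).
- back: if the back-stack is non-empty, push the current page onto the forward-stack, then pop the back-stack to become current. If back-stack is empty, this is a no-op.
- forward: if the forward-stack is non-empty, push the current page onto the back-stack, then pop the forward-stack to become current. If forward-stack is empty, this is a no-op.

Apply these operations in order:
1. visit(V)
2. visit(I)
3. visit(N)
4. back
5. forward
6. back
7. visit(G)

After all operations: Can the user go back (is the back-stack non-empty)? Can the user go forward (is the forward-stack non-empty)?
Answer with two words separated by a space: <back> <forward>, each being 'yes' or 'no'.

After 1 (visit(V)): cur=V back=1 fwd=0
After 2 (visit(I)): cur=I back=2 fwd=0
After 3 (visit(N)): cur=N back=3 fwd=0
After 4 (back): cur=I back=2 fwd=1
After 5 (forward): cur=N back=3 fwd=0
After 6 (back): cur=I back=2 fwd=1
After 7 (visit(G)): cur=G back=3 fwd=0

Answer: yes no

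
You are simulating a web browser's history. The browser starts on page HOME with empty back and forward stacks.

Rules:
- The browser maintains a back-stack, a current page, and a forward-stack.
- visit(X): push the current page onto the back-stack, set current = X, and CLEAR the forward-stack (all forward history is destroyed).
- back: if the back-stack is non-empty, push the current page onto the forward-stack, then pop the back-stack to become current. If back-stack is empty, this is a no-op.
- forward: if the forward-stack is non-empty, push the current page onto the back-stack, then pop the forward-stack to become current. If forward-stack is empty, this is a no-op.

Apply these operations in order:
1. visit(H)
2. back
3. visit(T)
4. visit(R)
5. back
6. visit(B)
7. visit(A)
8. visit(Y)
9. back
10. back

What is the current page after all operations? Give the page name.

After 1 (visit(H)): cur=H back=1 fwd=0
After 2 (back): cur=HOME back=0 fwd=1
After 3 (visit(T)): cur=T back=1 fwd=0
After 4 (visit(R)): cur=R back=2 fwd=0
After 5 (back): cur=T back=1 fwd=1
After 6 (visit(B)): cur=B back=2 fwd=0
After 7 (visit(A)): cur=A back=3 fwd=0
After 8 (visit(Y)): cur=Y back=4 fwd=0
After 9 (back): cur=A back=3 fwd=1
After 10 (back): cur=B back=2 fwd=2

Answer: B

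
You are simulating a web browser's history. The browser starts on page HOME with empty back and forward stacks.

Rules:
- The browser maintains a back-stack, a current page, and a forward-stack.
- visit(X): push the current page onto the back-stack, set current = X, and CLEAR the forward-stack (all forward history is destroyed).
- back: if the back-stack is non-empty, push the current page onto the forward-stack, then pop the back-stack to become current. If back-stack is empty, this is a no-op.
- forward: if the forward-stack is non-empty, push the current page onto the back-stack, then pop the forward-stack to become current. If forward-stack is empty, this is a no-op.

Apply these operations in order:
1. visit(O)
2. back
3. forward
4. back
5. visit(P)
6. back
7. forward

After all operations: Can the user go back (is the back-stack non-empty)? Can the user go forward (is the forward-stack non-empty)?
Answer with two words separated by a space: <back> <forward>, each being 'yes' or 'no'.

After 1 (visit(O)): cur=O back=1 fwd=0
After 2 (back): cur=HOME back=0 fwd=1
After 3 (forward): cur=O back=1 fwd=0
After 4 (back): cur=HOME back=0 fwd=1
After 5 (visit(P)): cur=P back=1 fwd=0
After 6 (back): cur=HOME back=0 fwd=1
After 7 (forward): cur=P back=1 fwd=0

Answer: yes no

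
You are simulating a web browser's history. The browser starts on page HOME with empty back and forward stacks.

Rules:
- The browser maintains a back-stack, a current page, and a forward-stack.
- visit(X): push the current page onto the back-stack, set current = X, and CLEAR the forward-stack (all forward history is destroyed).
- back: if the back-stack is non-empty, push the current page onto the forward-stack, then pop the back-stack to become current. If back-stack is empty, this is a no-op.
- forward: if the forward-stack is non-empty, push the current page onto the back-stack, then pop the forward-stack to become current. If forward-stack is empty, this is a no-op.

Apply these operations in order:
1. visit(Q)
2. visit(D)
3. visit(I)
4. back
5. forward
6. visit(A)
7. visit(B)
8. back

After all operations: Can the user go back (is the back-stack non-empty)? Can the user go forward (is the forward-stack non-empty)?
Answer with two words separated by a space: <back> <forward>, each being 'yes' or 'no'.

Answer: yes yes

Derivation:
After 1 (visit(Q)): cur=Q back=1 fwd=0
After 2 (visit(D)): cur=D back=2 fwd=0
After 3 (visit(I)): cur=I back=3 fwd=0
After 4 (back): cur=D back=2 fwd=1
After 5 (forward): cur=I back=3 fwd=0
After 6 (visit(A)): cur=A back=4 fwd=0
After 7 (visit(B)): cur=B back=5 fwd=0
After 8 (back): cur=A back=4 fwd=1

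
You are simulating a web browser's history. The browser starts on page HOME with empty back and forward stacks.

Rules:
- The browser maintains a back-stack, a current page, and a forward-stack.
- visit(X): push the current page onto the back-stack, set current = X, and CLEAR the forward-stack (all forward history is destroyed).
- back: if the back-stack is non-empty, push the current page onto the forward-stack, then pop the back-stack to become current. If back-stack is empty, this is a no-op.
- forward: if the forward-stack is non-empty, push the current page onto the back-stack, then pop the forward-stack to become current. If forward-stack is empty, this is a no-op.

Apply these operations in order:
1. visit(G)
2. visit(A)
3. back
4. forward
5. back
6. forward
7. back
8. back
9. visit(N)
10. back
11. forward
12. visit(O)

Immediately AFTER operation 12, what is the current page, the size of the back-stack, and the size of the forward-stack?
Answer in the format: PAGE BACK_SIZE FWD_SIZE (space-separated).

After 1 (visit(G)): cur=G back=1 fwd=0
After 2 (visit(A)): cur=A back=2 fwd=0
After 3 (back): cur=G back=1 fwd=1
After 4 (forward): cur=A back=2 fwd=0
After 5 (back): cur=G back=1 fwd=1
After 6 (forward): cur=A back=2 fwd=0
After 7 (back): cur=G back=1 fwd=1
After 8 (back): cur=HOME back=0 fwd=2
After 9 (visit(N)): cur=N back=1 fwd=0
After 10 (back): cur=HOME back=0 fwd=1
After 11 (forward): cur=N back=1 fwd=0
After 12 (visit(O)): cur=O back=2 fwd=0

O 2 0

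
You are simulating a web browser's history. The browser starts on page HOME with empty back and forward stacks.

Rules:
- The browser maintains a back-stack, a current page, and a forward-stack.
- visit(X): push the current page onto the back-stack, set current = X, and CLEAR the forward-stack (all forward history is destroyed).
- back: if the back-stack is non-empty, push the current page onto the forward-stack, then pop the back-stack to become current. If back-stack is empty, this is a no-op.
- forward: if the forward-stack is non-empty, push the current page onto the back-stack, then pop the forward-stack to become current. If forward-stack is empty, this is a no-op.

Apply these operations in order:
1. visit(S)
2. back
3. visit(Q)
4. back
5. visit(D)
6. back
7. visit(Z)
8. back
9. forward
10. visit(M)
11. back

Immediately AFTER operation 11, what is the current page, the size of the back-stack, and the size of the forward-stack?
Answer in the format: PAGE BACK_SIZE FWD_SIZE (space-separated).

After 1 (visit(S)): cur=S back=1 fwd=0
After 2 (back): cur=HOME back=0 fwd=1
After 3 (visit(Q)): cur=Q back=1 fwd=0
After 4 (back): cur=HOME back=0 fwd=1
After 5 (visit(D)): cur=D back=1 fwd=0
After 6 (back): cur=HOME back=0 fwd=1
After 7 (visit(Z)): cur=Z back=1 fwd=0
After 8 (back): cur=HOME back=0 fwd=1
After 9 (forward): cur=Z back=1 fwd=0
After 10 (visit(M)): cur=M back=2 fwd=0
After 11 (back): cur=Z back=1 fwd=1

Z 1 1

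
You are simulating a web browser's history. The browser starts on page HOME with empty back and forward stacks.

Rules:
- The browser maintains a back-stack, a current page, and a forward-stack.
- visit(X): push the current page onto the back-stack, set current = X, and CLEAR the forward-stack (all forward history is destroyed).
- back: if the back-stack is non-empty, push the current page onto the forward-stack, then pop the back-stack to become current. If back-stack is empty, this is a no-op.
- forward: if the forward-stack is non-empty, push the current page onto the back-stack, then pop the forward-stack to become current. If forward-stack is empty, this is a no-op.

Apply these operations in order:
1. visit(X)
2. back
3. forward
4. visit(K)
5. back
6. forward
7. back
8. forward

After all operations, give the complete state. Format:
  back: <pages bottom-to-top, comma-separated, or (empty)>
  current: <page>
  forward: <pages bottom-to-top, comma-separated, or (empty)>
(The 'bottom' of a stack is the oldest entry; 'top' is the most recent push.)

Answer: back: HOME,X
current: K
forward: (empty)

Derivation:
After 1 (visit(X)): cur=X back=1 fwd=0
After 2 (back): cur=HOME back=0 fwd=1
After 3 (forward): cur=X back=1 fwd=0
After 4 (visit(K)): cur=K back=2 fwd=0
After 5 (back): cur=X back=1 fwd=1
After 6 (forward): cur=K back=2 fwd=0
After 7 (back): cur=X back=1 fwd=1
After 8 (forward): cur=K back=2 fwd=0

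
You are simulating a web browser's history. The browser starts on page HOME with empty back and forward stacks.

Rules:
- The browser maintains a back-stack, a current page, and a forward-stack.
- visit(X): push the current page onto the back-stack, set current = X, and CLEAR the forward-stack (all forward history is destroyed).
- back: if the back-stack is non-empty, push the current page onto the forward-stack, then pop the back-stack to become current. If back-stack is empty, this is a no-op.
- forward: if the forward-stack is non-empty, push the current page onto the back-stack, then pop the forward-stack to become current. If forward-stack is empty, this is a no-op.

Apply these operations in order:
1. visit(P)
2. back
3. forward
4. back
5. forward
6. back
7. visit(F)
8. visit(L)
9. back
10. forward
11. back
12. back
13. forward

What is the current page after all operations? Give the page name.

After 1 (visit(P)): cur=P back=1 fwd=0
After 2 (back): cur=HOME back=0 fwd=1
After 3 (forward): cur=P back=1 fwd=0
After 4 (back): cur=HOME back=0 fwd=1
After 5 (forward): cur=P back=1 fwd=0
After 6 (back): cur=HOME back=0 fwd=1
After 7 (visit(F)): cur=F back=1 fwd=0
After 8 (visit(L)): cur=L back=2 fwd=0
After 9 (back): cur=F back=1 fwd=1
After 10 (forward): cur=L back=2 fwd=0
After 11 (back): cur=F back=1 fwd=1
After 12 (back): cur=HOME back=0 fwd=2
After 13 (forward): cur=F back=1 fwd=1

Answer: F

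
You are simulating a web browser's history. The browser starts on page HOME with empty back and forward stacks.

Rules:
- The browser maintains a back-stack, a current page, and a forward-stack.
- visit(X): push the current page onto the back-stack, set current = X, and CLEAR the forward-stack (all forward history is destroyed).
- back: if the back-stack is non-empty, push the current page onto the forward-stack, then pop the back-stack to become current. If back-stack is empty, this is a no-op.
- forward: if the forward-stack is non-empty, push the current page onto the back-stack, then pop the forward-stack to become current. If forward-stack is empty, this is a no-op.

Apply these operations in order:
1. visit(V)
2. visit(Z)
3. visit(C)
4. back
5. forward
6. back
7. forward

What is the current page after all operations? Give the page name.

Answer: C

Derivation:
After 1 (visit(V)): cur=V back=1 fwd=0
After 2 (visit(Z)): cur=Z back=2 fwd=0
After 3 (visit(C)): cur=C back=3 fwd=0
After 4 (back): cur=Z back=2 fwd=1
After 5 (forward): cur=C back=3 fwd=0
After 6 (back): cur=Z back=2 fwd=1
After 7 (forward): cur=C back=3 fwd=0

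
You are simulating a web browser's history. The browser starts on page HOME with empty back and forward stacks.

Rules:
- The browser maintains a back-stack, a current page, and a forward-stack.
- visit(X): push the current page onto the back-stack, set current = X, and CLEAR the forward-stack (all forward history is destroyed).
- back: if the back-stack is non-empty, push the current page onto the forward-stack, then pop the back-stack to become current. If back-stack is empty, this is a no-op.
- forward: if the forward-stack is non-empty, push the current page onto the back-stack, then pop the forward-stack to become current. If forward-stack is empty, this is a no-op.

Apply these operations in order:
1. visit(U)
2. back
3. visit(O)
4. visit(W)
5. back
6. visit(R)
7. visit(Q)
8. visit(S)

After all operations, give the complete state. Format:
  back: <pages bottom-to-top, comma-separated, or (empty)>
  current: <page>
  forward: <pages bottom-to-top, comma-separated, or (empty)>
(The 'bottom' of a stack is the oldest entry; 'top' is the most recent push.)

After 1 (visit(U)): cur=U back=1 fwd=0
After 2 (back): cur=HOME back=0 fwd=1
After 3 (visit(O)): cur=O back=1 fwd=0
After 4 (visit(W)): cur=W back=2 fwd=0
After 5 (back): cur=O back=1 fwd=1
After 6 (visit(R)): cur=R back=2 fwd=0
After 7 (visit(Q)): cur=Q back=3 fwd=0
After 8 (visit(S)): cur=S back=4 fwd=0

Answer: back: HOME,O,R,Q
current: S
forward: (empty)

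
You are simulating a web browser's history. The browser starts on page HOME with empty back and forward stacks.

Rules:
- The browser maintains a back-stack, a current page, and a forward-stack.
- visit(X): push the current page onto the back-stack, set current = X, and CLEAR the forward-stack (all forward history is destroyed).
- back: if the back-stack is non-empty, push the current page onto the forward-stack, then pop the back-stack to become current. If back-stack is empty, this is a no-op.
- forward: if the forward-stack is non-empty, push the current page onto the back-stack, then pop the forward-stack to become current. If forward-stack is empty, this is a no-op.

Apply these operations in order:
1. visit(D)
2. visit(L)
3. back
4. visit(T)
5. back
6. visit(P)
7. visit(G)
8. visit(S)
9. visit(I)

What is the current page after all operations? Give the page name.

Answer: I

Derivation:
After 1 (visit(D)): cur=D back=1 fwd=0
After 2 (visit(L)): cur=L back=2 fwd=0
After 3 (back): cur=D back=1 fwd=1
After 4 (visit(T)): cur=T back=2 fwd=0
After 5 (back): cur=D back=1 fwd=1
After 6 (visit(P)): cur=P back=2 fwd=0
After 7 (visit(G)): cur=G back=3 fwd=0
After 8 (visit(S)): cur=S back=4 fwd=0
After 9 (visit(I)): cur=I back=5 fwd=0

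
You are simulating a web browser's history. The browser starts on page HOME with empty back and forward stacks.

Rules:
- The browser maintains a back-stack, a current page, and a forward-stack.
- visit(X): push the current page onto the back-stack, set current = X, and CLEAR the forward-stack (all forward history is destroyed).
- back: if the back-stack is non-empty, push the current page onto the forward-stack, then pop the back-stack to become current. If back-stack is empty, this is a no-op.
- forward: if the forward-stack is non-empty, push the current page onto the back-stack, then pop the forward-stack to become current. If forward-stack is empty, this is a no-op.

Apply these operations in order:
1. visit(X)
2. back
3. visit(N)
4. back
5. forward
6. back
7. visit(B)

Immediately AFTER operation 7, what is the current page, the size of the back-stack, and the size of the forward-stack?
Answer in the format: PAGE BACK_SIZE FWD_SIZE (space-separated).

After 1 (visit(X)): cur=X back=1 fwd=0
After 2 (back): cur=HOME back=0 fwd=1
After 3 (visit(N)): cur=N back=1 fwd=0
After 4 (back): cur=HOME back=0 fwd=1
After 5 (forward): cur=N back=1 fwd=0
After 6 (back): cur=HOME back=0 fwd=1
After 7 (visit(B)): cur=B back=1 fwd=0

B 1 0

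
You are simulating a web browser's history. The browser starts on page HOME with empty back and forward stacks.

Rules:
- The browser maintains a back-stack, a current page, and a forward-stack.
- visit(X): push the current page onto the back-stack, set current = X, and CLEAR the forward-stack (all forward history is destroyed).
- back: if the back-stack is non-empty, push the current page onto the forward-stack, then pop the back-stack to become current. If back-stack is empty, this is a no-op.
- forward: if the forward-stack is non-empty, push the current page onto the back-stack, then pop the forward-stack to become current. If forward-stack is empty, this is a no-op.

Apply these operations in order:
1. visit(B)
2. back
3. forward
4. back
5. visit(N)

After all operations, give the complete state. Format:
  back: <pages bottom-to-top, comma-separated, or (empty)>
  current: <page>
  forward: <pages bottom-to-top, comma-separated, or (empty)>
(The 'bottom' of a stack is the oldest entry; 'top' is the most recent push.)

After 1 (visit(B)): cur=B back=1 fwd=0
After 2 (back): cur=HOME back=0 fwd=1
After 3 (forward): cur=B back=1 fwd=0
After 4 (back): cur=HOME back=0 fwd=1
After 5 (visit(N)): cur=N back=1 fwd=0

Answer: back: HOME
current: N
forward: (empty)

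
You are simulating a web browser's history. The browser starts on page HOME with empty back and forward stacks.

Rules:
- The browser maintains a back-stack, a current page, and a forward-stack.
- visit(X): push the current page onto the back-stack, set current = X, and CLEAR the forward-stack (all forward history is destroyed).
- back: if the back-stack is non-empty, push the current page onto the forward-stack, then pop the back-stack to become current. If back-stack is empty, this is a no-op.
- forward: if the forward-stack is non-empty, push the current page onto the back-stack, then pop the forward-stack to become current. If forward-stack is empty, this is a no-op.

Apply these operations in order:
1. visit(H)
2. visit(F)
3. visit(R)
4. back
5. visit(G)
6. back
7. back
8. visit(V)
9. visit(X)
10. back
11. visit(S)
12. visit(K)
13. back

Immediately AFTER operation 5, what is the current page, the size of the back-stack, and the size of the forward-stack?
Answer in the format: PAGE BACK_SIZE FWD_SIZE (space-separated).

After 1 (visit(H)): cur=H back=1 fwd=0
After 2 (visit(F)): cur=F back=2 fwd=0
After 3 (visit(R)): cur=R back=3 fwd=0
After 4 (back): cur=F back=2 fwd=1
After 5 (visit(G)): cur=G back=3 fwd=0

G 3 0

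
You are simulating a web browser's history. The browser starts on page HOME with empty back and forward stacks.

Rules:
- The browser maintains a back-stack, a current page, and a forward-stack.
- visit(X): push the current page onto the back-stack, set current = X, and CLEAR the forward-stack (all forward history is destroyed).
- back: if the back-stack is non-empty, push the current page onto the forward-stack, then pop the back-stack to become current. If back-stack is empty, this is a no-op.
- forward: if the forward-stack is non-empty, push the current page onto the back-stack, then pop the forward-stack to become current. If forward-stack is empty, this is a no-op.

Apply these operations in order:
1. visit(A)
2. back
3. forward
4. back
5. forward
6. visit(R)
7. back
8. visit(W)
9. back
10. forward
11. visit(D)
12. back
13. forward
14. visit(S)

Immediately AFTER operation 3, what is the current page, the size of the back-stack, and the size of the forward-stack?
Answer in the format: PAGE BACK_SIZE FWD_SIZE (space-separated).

After 1 (visit(A)): cur=A back=1 fwd=0
After 2 (back): cur=HOME back=0 fwd=1
After 3 (forward): cur=A back=1 fwd=0

A 1 0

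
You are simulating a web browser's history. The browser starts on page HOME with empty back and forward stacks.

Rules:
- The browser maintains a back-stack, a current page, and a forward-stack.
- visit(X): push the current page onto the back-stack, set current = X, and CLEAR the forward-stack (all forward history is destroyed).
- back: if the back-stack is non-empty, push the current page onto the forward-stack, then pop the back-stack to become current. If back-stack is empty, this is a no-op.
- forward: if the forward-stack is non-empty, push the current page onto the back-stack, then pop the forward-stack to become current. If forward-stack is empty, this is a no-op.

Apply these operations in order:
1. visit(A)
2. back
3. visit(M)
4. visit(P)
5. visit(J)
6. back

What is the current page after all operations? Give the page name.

Answer: P

Derivation:
After 1 (visit(A)): cur=A back=1 fwd=0
After 2 (back): cur=HOME back=0 fwd=1
After 3 (visit(M)): cur=M back=1 fwd=0
After 4 (visit(P)): cur=P back=2 fwd=0
After 5 (visit(J)): cur=J back=3 fwd=0
After 6 (back): cur=P back=2 fwd=1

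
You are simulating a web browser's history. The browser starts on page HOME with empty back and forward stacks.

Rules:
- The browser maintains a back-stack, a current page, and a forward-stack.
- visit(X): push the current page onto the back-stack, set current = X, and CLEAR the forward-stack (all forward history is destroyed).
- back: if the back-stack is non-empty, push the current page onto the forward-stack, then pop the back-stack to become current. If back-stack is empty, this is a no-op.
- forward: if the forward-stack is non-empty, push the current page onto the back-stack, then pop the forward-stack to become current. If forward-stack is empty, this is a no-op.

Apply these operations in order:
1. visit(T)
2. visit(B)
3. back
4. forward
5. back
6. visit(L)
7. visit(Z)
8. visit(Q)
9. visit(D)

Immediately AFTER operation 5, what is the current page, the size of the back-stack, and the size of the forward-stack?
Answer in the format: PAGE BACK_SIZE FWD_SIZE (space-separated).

After 1 (visit(T)): cur=T back=1 fwd=0
After 2 (visit(B)): cur=B back=2 fwd=0
After 3 (back): cur=T back=1 fwd=1
After 4 (forward): cur=B back=2 fwd=0
After 5 (back): cur=T back=1 fwd=1

T 1 1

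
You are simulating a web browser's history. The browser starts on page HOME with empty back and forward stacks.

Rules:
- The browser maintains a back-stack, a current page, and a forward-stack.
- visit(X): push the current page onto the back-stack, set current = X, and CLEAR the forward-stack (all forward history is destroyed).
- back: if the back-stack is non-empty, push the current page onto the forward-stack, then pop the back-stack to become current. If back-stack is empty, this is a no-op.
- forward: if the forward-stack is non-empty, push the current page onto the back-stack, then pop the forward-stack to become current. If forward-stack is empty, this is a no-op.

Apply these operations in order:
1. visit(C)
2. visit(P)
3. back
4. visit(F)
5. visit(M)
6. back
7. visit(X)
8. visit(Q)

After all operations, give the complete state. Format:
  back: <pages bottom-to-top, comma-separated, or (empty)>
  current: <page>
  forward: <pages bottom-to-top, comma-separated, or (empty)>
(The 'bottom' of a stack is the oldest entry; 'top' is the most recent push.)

Answer: back: HOME,C,F,X
current: Q
forward: (empty)

Derivation:
After 1 (visit(C)): cur=C back=1 fwd=0
After 2 (visit(P)): cur=P back=2 fwd=0
After 3 (back): cur=C back=1 fwd=1
After 4 (visit(F)): cur=F back=2 fwd=0
After 5 (visit(M)): cur=M back=3 fwd=0
After 6 (back): cur=F back=2 fwd=1
After 7 (visit(X)): cur=X back=3 fwd=0
After 8 (visit(Q)): cur=Q back=4 fwd=0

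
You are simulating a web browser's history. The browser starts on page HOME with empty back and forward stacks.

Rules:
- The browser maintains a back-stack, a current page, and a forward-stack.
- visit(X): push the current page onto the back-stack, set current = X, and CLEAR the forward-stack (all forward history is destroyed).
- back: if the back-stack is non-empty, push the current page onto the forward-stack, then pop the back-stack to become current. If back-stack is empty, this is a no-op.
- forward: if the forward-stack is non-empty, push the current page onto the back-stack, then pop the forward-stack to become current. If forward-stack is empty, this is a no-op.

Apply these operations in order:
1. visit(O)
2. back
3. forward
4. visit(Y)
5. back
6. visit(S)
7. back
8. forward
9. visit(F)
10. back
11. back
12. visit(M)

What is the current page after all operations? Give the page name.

After 1 (visit(O)): cur=O back=1 fwd=0
After 2 (back): cur=HOME back=0 fwd=1
After 3 (forward): cur=O back=1 fwd=0
After 4 (visit(Y)): cur=Y back=2 fwd=0
After 5 (back): cur=O back=1 fwd=1
After 6 (visit(S)): cur=S back=2 fwd=0
After 7 (back): cur=O back=1 fwd=1
After 8 (forward): cur=S back=2 fwd=0
After 9 (visit(F)): cur=F back=3 fwd=0
After 10 (back): cur=S back=2 fwd=1
After 11 (back): cur=O back=1 fwd=2
After 12 (visit(M)): cur=M back=2 fwd=0

Answer: M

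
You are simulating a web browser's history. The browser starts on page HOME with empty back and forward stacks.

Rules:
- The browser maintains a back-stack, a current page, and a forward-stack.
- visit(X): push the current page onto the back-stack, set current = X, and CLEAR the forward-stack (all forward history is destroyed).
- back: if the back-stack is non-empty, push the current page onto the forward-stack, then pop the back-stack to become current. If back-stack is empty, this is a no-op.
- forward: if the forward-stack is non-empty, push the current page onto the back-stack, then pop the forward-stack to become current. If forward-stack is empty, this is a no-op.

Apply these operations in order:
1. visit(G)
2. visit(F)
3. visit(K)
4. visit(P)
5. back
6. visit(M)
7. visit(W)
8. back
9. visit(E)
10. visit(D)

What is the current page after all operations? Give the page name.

Answer: D

Derivation:
After 1 (visit(G)): cur=G back=1 fwd=0
After 2 (visit(F)): cur=F back=2 fwd=0
After 3 (visit(K)): cur=K back=3 fwd=0
After 4 (visit(P)): cur=P back=4 fwd=0
After 5 (back): cur=K back=3 fwd=1
After 6 (visit(M)): cur=M back=4 fwd=0
After 7 (visit(W)): cur=W back=5 fwd=0
After 8 (back): cur=M back=4 fwd=1
After 9 (visit(E)): cur=E back=5 fwd=0
After 10 (visit(D)): cur=D back=6 fwd=0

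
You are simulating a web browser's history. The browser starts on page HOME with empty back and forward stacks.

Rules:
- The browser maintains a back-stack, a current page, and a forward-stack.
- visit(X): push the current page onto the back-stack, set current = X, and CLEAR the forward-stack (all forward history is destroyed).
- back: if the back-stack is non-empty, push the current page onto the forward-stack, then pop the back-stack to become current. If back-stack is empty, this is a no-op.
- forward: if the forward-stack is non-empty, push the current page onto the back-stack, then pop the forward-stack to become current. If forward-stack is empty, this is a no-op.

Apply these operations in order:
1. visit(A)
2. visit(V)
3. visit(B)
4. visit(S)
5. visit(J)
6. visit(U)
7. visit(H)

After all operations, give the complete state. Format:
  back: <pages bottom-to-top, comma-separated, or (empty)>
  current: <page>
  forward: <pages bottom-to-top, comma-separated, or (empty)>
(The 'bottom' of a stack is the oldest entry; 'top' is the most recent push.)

Answer: back: HOME,A,V,B,S,J,U
current: H
forward: (empty)

Derivation:
After 1 (visit(A)): cur=A back=1 fwd=0
After 2 (visit(V)): cur=V back=2 fwd=0
After 3 (visit(B)): cur=B back=3 fwd=0
After 4 (visit(S)): cur=S back=4 fwd=0
After 5 (visit(J)): cur=J back=5 fwd=0
After 6 (visit(U)): cur=U back=6 fwd=0
After 7 (visit(H)): cur=H back=7 fwd=0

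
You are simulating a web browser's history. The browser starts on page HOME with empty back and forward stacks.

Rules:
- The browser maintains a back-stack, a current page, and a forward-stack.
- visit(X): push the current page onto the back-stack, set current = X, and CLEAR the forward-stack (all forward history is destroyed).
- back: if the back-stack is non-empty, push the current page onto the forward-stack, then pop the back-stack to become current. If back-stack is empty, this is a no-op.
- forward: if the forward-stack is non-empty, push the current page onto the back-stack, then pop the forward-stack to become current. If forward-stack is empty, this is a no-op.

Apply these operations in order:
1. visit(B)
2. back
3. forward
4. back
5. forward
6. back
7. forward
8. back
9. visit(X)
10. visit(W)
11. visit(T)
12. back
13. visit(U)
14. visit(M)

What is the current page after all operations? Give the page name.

After 1 (visit(B)): cur=B back=1 fwd=0
After 2 (back): cur=HOME back=0 fwd=1
After 3 (forward): cur=B back=1 fwd=0
After 4 (back): cur=HOME back=0 fwd=1
After 5 (forward): cur=B back=1 fwd=0
After 6 (back): cur=HOME back=0 fwd=1
After 7 (forward): cur=B back=1 fwd=0
After 8 (back): cur=HOME back=0 fwd=1
After 9 (visit(X)): cur=X back=1 fwd=0
After 10 (visit(W)): cur=W back=2 fwd=0
After 11 (visit(T)): cur=T back=3 fwd=0
After 12 (back): cur=W back=2 fwd=1
After 13 (visit(U)): cur=U back=3 fwd=0
After 14 (visit(M)): cur=M back=4 fwd=0

Answer: M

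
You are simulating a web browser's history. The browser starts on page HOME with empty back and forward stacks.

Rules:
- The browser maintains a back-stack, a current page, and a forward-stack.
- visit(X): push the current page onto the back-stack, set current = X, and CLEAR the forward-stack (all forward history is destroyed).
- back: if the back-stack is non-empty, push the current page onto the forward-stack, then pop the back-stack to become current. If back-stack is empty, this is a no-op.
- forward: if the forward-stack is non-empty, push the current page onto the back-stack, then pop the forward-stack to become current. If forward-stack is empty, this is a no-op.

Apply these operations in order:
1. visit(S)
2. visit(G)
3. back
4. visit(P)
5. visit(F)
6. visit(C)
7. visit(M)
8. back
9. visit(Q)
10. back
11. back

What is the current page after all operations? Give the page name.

After 1 (visit(S)): cur=S back=1 fwd=0
After 2 (visit(G)): cur=G back=2 fwd=0
After 3 (back): cur=S back=1 fwd=1
After 4 (visit(P)): cur=P back=2 fwd=0
After 5 (visit(F)): cur=F back=3 fwd=0
After 6 (visit(C)): cur=C back=4 fwd=0
After 7 (visit(M)): cur=M back=5 fwd=0
After 8 (back): cur=C back=4 fwd=1
After 9 (visit(Q)): cur=Q back=5 fwd=0
After 10 (back): cur=C back=4 fwd=1
After 11 (back): cur=F back=3 fwd=2

Answer: F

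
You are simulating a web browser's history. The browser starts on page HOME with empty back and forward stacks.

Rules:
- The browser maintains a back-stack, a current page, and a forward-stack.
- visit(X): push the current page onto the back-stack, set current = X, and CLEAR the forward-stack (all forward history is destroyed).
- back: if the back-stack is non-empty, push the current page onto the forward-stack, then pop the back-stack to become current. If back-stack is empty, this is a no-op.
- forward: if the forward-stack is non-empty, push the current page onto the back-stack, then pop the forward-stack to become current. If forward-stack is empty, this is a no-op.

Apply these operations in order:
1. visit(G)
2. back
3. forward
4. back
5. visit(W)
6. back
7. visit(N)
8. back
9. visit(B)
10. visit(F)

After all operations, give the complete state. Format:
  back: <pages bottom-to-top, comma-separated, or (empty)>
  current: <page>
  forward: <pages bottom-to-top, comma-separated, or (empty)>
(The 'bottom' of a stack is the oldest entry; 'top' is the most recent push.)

Answer: back: HOME,B
current: F
forward: (empty)

Derivation:
After 1 (visit(G)): cur=G back=1 fwd=0
After 2 (back): cur=HOME back=0 fwd=1
After 3 (forward): cur=G back=1 fwd=0
After 4 (back): cur=HOME back=0 fwd=1
After 5 (visit(W)): cur=W back=1 fwd=0
After 6 (back): cur=HOME back=0 fwd=1
After 7 (visit(N)): cur=N back=1 fwd=0
After 8 (back): cur=HOME back=0 fwd=1
After 9 (visit(B)): cur=B back=1 fwd=0
After 10 (visit(F)): cur=F back=2 fwd=0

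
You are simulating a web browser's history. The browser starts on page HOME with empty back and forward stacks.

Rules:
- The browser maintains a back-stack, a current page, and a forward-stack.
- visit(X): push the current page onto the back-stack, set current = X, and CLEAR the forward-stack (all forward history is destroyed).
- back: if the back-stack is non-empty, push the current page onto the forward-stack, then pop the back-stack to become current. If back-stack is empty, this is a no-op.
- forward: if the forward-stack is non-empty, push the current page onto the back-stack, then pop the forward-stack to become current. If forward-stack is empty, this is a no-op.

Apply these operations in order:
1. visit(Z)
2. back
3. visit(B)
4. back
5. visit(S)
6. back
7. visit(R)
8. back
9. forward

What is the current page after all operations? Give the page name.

After 1 (visit(Z)): cur=Z back=1 fwd=0
After 2 (back): cur=HOME back=0 fwd=1
After 3 (visit(B)): cur=B back=1 fwd=0
After 4 (back): cur=HOME back=0 fwd=1
After 5 (visit(S)): cur=S back=1 fwd=0
After 6 (back): cur=HOME back=0 fwd=1
After 7 (visit(R)): cur=R back=1 fwd=0
After 8 (back): cur=HOME back=0 fwd=1
After 9 (forward): cur=R back=1 fwd=0

Answer: R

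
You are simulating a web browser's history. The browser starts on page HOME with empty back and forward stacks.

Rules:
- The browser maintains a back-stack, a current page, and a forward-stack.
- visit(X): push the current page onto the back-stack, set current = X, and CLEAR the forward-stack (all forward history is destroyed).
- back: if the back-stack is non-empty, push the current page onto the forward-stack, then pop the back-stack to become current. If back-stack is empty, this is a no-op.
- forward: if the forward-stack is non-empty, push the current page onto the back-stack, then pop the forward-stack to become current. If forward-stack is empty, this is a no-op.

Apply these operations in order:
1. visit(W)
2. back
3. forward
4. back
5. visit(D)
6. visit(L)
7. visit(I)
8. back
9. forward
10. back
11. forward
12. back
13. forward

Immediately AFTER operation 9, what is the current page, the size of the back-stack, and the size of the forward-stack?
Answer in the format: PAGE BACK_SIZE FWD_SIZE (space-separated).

After 1 (visit(W)): cur=W back=1 fwd=0
After 2 (back): cur=HOME back=0 fwd=1
After 3 (forward): cur=W back=1 fwd=0
After 4 (back): cur=HOME back=0 fwd=1
After 5 (visit(D)): cur=D back=1 fwd=0
After 6 (visit(L)): cur=L back=2 fwd=0
After 7 (visit(I)): cur=I back=3 fwd=0
After 8 (back): cur=L back=2 fwd=1
After 9 (forward): cur=I back=3 fwd=0

I 3 0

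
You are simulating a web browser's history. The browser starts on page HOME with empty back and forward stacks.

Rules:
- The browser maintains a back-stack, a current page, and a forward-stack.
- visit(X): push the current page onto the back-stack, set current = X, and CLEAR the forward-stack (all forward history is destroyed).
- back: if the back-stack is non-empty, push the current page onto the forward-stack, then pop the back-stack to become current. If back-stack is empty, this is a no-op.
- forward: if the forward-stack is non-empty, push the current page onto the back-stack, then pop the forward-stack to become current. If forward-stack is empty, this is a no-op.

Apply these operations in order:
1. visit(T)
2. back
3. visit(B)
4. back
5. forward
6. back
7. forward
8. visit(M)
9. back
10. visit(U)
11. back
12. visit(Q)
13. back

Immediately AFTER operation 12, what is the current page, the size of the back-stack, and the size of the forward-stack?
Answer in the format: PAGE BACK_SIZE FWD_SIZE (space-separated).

After 1 (visit(T)): cur=T back=1 fwd=0
After 2 (back): cur=HOME back=0 fwd=1
After 3 (visit(B)): cur=B back=1 fwd=0
After 4 (back): cur=HOME back=0 fwd=1
After 5 (forward): cur=B back=1 fwd=0
After 6 (back): cur=HOME back=0 fwd=1
After 7 (forward): cur=B back=1 fwd=0
After 8 (visit(M)): cur=M back=2 fwd=0
After 9 (back): cur=B back=1 fwd=1
After 10 (visit(U)): cur=U back=2 fwd=0
After 11 (back): cur=B back=1 fwd=1
After 12 (visit(Q)): cur=Q back=2 fwd=0

Q 2 0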